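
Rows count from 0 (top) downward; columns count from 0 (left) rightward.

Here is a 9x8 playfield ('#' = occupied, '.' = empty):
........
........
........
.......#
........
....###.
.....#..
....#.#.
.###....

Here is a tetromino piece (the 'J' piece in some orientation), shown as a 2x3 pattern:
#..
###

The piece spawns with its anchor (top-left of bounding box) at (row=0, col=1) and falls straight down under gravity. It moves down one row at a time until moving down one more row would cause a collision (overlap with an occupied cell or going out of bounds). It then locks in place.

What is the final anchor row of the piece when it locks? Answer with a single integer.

Answer: 6

Derivation:
Spawn at (row=0, col=1). Try each row:
  row 0: fits
  row 1: fits
  row 2: fits
  row 3: fits
  row 4: fits
  row 5: fits
  row 6: fits
  row 7: blocked -> lock at row 6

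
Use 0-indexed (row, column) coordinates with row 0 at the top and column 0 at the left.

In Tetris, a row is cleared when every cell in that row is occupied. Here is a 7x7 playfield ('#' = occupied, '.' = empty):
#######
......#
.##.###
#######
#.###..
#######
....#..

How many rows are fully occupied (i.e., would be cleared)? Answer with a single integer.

Answer: 3

Derivation:
Check each row:
  row 0: 0 empty cells -> FULL (clear)
  row 1: 6 empty cells -> not full
  row 2: 2 empty cells -> not full
  row 3: 0 empty cells -> FULL (clear)
  row 4: 3 empty cells -> not full
  row 5: 0 empty cells -> FULL (clear)
  row 6: 6 empty cells -> not full
Total rows cleared: 3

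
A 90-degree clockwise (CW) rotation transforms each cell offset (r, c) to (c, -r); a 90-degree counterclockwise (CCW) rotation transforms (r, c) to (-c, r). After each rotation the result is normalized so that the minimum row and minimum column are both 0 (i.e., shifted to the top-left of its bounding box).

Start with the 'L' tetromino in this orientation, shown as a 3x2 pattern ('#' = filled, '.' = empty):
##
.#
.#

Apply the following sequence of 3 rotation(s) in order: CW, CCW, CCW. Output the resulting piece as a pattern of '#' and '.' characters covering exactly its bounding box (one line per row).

Start:
##
.#
.#
After rotation 1 (CW):
..#
###
After rotation 2 (CCW):
##
.#
.#
After rotation 3 (CCW):
###
#..

Answer: ###
#..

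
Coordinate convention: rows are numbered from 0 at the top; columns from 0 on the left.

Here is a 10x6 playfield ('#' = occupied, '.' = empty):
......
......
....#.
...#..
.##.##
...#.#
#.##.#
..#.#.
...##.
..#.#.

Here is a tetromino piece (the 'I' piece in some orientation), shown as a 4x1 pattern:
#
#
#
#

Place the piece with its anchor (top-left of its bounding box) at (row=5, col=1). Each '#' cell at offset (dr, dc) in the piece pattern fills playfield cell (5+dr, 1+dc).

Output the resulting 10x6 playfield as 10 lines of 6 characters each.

Fill (5+0,1+0) = (5,1)
Fill (5+1,1+0) = (6,1)
Fill (5+2,1+0) = (7,1)
Fill (5+3,1+0) = (8,1)

Answer: ......
......
....#.
...#..
.##.##
.#.#.#
####.#
.##.#.
.#.##.
..#.#.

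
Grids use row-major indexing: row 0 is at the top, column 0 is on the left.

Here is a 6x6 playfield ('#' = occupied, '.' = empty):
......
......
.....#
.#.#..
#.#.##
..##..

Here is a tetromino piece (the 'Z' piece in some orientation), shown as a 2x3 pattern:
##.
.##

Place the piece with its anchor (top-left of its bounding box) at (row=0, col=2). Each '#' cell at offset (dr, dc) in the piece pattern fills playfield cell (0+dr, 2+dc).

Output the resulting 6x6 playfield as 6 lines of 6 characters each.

Fill (0+0,2+0) = (0,2)
Fill (0+0,2+1) = (0,3)
Fill (0+1,2+1) = (1,3)
Fill (0+1,2+2) = (1,4)

Answer: ..##..
...##.
.....#
.#.#..
#.#.##
..##..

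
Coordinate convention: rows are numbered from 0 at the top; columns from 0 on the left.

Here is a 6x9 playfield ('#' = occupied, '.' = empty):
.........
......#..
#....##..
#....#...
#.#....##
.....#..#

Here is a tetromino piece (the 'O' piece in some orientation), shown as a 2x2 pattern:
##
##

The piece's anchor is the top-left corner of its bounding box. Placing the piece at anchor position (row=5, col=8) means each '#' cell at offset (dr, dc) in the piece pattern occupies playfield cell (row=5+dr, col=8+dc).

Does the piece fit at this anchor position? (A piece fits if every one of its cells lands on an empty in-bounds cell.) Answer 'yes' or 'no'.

Check each piece cell at anchor (5, 8):
  offset (0,0) -> (5,8): occupied ('#') -> FAIL
  offset (0,1) -> (5,9): out of bounds -> FAIL
  offset (1,0) -> (6,8): out of bounds -> FAIL
  offset (1,1) -> (6,9): out of bounds -> FAIL
All cells valid: no

Answer: no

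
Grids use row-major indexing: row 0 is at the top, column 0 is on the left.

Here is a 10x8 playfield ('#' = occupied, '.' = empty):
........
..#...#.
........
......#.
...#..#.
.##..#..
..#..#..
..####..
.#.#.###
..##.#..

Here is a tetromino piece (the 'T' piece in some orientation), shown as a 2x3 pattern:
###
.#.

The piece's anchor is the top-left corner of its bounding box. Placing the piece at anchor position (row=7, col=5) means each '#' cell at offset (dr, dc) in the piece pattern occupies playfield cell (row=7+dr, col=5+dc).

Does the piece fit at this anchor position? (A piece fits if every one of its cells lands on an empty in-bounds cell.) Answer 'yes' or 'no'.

Answer: no

Derivation:
Check each piece cell at anchor (7, 5):
  offset (0,0) -> (7,5): occupied ('#') -> FAIL
  offset (0,1) -> (7,6): empty -> OK
  offset (0,2) -> (7,7): empty -> OK
  offset (1,1) -> (8,6): occupied ('#') -> FAIL
All cells valid: no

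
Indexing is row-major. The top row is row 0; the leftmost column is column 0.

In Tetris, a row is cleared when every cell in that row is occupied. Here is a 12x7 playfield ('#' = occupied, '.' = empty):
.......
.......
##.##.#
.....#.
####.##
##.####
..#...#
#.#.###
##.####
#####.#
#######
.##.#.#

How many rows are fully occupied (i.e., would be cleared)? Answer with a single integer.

Check each row:
  row 0: 7 empty cells -> not full
  row 1: 7 empty cells -> not full
  row 2: 2 empty cells -> not full
  row 3: 6 empty cells -> not full
  row 4: 1 empty cell -> not full
  row 5: 1 empty cell -> not full
  row 6: 5 empty cells -> not full
  row 7: 2 empty cells -> not full
  row 8: 1 empty cell -> not full
  row 9: 1 empty cell -> not full
  row 10: 0 empty cells -> FULL (clear)
  row 11: 3 empty cells -> not full
Total rows cleared: 1

Answer: 1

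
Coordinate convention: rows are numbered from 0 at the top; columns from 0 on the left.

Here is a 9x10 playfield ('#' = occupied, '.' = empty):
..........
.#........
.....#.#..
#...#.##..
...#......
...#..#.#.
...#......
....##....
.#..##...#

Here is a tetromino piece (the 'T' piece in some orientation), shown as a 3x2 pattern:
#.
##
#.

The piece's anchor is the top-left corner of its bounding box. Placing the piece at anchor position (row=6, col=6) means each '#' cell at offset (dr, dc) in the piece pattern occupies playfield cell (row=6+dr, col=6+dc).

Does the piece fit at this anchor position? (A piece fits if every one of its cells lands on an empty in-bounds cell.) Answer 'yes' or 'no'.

Answer: yes

Derivation:
Check each piece cell at anchor (6, 6):
  offset (0,0) -> (6,6): empty -> OK
  offset (1,0) -> (7,6): empty -> OK
  offset (1,1) -> (7,7): empty -> OK
  offset (2,0) -> (8,6): empty -> OK
All cells valid: yes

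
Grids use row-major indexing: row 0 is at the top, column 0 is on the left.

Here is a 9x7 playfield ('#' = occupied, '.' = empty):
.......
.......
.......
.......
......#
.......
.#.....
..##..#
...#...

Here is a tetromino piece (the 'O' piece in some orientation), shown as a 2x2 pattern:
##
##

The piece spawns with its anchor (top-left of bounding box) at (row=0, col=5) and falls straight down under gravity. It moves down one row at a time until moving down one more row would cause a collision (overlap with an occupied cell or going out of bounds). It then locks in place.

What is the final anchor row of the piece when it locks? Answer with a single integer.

Answer: 2

Derivation:
Spawn at (row=0, col=5). Try each row:
  row 0: fits
  row 1: fits
  row 2: fits
  row 3: blocked -> lock at row 2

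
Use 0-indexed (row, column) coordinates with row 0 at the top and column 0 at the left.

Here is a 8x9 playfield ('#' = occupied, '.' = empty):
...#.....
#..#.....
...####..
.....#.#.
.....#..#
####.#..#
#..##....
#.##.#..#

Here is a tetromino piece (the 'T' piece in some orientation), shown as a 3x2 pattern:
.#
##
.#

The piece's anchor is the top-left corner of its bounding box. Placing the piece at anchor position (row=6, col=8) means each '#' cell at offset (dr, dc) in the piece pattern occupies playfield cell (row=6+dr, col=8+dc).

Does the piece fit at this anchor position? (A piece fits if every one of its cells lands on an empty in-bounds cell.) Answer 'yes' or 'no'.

Answer: no

Derivation:
Check each piece cell at anchor (6, 8):
  offset (0,1) -> (6,9): out of bounds -> FAIL
  offset (1,0) -> (7,8): occupied ('#') -> FAIL
  offset (1,1) -> (7,9): out of bounds -> FAIL
  offset (2,1) -> (8,9): out of bounds -> FAIL
All cells valid: no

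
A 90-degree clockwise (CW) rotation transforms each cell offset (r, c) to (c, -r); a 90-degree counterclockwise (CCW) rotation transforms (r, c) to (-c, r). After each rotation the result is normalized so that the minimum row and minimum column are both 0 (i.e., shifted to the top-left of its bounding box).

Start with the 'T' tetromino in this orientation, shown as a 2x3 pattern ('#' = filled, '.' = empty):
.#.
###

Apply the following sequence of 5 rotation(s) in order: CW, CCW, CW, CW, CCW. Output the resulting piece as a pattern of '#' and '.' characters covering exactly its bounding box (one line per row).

Answer: #.
##
#.

Derivation:
Start:
.#.
###
After rotation 1 (CW):
#.
##
#.
After rotation 2 (CCW):
.#.
###
After rotation 3 (CW):
#.
##
#.
After rotation 4 (CW):
###
.#.
After rotation 5 (CCW):
#.
##
#.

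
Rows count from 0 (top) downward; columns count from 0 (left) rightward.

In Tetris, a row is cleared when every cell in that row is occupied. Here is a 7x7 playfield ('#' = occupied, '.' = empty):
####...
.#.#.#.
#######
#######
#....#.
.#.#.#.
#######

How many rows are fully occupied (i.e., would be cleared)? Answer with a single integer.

Answer: 3

Derivation:
Check each row:
  row 0: 3 empty cells -> not full
  row 1: 4 empty cells -> not full
  row 2: 0 empty cells -> FULL (clear)
  row 3: 0 empty cells -> FULL (clear)
  row 4: 5 empty cells -> not full
  row 5: 4 empty cells -> not full
  row 6: 0 empty cells -> FULL (clear)
Total rows cleared: 3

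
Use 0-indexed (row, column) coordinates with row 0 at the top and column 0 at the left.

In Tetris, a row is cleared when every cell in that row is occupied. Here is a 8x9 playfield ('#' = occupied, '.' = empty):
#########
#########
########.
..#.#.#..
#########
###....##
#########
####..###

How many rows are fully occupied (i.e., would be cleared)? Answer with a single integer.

Answer: 4

Derivation:
Check each row:
  row 0: 0 empty cells -> FULL (clear)
  row 1: 0 empty cells -> FULL (clear)
  row 2: 1 empty cell -> not full
  row 3: 6 empty cells -> not full
  row 4: 0 empty cells -> FULL (clear)
  row 5: 4 empty cells -> not full
  row 6: 0 empty cells -> FULL (clear)
  row 7: 2 empty cells -> not full
Total rows cleared: 4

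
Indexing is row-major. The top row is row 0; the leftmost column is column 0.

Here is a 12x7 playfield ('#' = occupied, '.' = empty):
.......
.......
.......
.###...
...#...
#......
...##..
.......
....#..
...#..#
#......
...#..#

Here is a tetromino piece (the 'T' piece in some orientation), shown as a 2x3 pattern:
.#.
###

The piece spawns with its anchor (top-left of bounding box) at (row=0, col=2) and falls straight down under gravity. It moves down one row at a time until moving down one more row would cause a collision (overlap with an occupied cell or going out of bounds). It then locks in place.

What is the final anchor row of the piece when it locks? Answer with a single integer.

Spawn at (row=0, col=2). Try each row:
  row 0: fits
  row 1: fits
  row 2: blocked -> lock at row 1

Answer: 1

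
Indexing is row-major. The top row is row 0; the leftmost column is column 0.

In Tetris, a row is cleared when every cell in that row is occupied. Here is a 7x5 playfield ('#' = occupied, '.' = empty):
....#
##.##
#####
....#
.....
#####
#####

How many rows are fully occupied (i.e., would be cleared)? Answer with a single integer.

Answer: 3

Derivation:
Check each row:
  row 0: 4 empty cells -> not full
  row 1: 1 empty cell -> not full
  row 2: 0 empty cells -> FULL (clear)
  row 3: 4 empty cells -> not full
  row 4: 5 empty cells -> not full
  row 5: 0 empty cells -> FULL (clear)
  row 6: 0 empty cells -> FULL (clear)
Total rows cleared: 3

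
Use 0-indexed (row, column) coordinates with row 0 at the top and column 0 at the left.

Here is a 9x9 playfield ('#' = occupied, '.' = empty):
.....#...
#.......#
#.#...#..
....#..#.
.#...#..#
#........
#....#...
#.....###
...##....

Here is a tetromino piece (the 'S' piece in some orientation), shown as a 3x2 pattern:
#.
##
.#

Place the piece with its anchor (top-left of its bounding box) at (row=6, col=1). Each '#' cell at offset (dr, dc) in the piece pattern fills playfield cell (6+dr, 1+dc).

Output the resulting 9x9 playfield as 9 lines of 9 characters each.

Fill (6+0,1+0) = (6,1)
Fill (6+1,1+0) = (7,1)
Fill (6+1,1+1) = (7,2)
Fill (6+2,1+1) = (8,2)

Answer: .....#...
#.......#
#.#...#..
....#..#.
.#...#..#
#........
##...#...
###...###
..###....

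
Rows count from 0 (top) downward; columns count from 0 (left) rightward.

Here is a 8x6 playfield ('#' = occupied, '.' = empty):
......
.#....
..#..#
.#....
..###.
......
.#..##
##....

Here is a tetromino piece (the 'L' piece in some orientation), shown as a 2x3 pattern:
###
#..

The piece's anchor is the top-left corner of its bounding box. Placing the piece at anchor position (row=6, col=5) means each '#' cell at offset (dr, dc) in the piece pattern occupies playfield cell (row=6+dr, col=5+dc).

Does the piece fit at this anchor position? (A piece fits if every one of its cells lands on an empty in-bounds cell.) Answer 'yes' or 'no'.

Answer: no

Derivation:
Check each piece cell at anchor (6, 5):
  offset (0,0) -> (6,5): occupied ('#') -> FAIL
  offset (0,1) -> (6,6): out of bounds -> FAIL
  offset (0,2) -> (6,7): out of bounds -> FAIL
  offset (1,0) -> (7,5): empty -> OK
All cells valid: no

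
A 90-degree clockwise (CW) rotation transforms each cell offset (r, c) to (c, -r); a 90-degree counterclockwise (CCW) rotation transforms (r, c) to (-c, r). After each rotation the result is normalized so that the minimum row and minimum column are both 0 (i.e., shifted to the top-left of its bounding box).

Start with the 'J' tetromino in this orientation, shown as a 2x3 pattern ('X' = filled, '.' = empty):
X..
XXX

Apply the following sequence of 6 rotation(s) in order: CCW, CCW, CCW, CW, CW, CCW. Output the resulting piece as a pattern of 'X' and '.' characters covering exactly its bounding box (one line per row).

Answer: XXX
..X

Derivation:
Start:
X..
XXX
After rotation 1 (CCW):
.X
.X
XX
After rotation 2 (CCW):
XXX
..X
After rotation 3 (CCW):
XX
X.
X.
After rotation 4 (CW):
XXX
..X
After rotation 5 (CW):
.X
.X
XX
After rotation 6 (CCW):
XXX
..X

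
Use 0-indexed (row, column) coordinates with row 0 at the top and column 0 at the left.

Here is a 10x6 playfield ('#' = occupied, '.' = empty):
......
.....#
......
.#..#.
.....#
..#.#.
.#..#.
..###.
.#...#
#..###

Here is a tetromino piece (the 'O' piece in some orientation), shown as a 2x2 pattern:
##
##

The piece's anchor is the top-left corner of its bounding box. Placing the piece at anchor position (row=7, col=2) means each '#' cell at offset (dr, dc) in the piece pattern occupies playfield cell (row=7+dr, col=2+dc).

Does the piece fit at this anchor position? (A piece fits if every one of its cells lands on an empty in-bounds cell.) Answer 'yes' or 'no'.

Answer: no

Derivation:
Check each piece cell at anchor (7, 2):
  offset (0,0) -> (7,2): occupied ('#') -> FAIL
  offset (0,1) -> (7,3): occupied ('#') -> FAIL
  offset (1,0) -> (8,2): empty -> OK
  offset (1,1) -> (8,3): empty -> OK
All cells valid: no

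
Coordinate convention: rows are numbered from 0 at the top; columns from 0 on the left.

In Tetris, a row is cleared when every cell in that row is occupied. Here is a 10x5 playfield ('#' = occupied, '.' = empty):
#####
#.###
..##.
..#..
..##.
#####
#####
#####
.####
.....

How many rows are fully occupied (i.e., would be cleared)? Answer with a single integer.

Answer: 4

Derivation:
Check each row:
  row 0: 0 empty cells -> FULL (clear)
  row 1: 1 empty cell -> not full
  row 2: 3 empty cells -> not full
  row 3: 4 empty cells -> not full
  row 4: 3 empty cells -> not full
  row 5: 0 empty cells -> FULL (clear)
  row 6: 0 empty cells -> FULL (clear)
  row 7: 0 empty cells -> FULL (clear)
  row 8: 1 empty cell -> not full
  row 9: 5 empty cells -> not full
Total rows cleared: 4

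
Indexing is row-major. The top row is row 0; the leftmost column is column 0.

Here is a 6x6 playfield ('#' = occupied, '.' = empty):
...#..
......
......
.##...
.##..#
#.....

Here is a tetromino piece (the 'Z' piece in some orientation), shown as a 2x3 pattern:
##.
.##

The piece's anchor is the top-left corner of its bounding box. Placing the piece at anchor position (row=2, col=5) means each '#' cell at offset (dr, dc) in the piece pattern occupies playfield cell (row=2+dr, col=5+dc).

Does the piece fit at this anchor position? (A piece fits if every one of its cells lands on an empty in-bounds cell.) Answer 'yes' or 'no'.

Answer: no

Derivation:
Check each piece cell at anchor (2, 5):
  offset (0,0) -> (2,5): empty -> OK
  offset (0,1) -> (2,6): out of bounds -> FAIL
  offset (1,1) -> (3,6): out of bounds -> FAIL
  offset (1,2) -> (3,7): out of bounds -> FAIL
All cells valid: no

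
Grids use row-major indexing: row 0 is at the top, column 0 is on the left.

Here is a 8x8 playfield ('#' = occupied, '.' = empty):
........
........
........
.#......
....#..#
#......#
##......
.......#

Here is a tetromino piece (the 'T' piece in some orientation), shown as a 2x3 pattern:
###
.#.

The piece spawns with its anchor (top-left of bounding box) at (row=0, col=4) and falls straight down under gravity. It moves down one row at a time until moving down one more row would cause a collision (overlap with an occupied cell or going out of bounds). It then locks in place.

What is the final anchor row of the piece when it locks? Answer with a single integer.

Answer: 3

Derivation:
Spawn at (row=0, col=4). Try each row:
  row 0: fits
  row 1: fits
  row 2: fits
  row 3: fits
  row 4: blocked -> lock at row 3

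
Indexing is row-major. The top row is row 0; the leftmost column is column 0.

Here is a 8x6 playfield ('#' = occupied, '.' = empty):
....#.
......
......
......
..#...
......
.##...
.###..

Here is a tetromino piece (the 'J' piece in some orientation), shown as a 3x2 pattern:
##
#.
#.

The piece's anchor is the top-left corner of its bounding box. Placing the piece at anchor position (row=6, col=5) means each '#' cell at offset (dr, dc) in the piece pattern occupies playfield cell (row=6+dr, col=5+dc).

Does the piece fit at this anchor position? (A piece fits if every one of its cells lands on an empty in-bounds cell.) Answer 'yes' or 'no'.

Check each piece cell at anchor (6, 5):
  offset (0,0) -> (6,5): empty -> OK
  offset (0,1) -> (6,6): out of bounds -> FAIL
  offset (1,0) -> (7,5): empty -> OK
  offset (2,0) -> (8,5): out of bounds -> FAIL
All cells valid: no

Answer: no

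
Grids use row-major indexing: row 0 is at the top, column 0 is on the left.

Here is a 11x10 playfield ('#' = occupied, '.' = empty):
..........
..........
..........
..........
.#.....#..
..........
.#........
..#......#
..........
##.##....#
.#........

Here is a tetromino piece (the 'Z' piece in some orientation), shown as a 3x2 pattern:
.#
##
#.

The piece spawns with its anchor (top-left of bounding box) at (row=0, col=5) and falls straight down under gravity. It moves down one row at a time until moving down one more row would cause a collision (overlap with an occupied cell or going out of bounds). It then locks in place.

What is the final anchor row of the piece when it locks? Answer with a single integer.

Spawn at (row=0, col=5). Try each row:
  row 0: fits
  row 1: fits
  row 2: fits
  row 3: fits
  row 4: fits
  row 5: fits
  row 6: fits
  row 7: fits
  row 8: fits
  row 9: blocked -> lock at row 8

Answer: 8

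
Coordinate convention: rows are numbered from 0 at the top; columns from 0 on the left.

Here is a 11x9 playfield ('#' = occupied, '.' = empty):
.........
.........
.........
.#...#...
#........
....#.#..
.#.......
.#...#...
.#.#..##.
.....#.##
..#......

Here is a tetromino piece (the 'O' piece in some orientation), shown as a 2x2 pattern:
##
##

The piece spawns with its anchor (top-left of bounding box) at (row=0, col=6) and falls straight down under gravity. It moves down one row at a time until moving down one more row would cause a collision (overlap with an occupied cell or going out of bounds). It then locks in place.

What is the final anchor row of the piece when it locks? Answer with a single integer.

Spawn at (row=0, col=6). Try each row:
  row 0: fits
  row 1: fits
  row 2: fits
  row 3: fits
  row 4: blocked -> lock at row 3

Answer: 3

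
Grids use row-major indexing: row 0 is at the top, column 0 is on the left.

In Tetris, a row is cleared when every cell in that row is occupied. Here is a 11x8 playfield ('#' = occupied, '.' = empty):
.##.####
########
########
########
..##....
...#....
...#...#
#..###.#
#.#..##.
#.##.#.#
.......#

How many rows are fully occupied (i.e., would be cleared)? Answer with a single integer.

Check each row:
  row 0: 2 empty cells -> not full
  row 1: 0 empty cells -> FULL (clear)
  row 2: 0 empty cells -> FULL (clear)
  row 3: 0 empty cells -> FULL (clear)
  row 4: 6 empty cells -> not full
  row 5: 7 empty cells -> not full
  row 6: 6 empty cells -> not full
  row 7: 3 empty cells -> not full
  row 8: 4 empty cells -> not full
  row 9: 3 empty cells -> not full
  row 10: 7 empty cells -> not full
Total rows cleared: 3

Answer: 3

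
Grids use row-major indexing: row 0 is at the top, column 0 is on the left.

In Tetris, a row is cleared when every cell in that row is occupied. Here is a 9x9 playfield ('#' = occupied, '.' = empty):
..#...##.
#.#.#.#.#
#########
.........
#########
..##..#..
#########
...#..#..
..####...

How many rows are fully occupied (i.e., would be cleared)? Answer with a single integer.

Answer: 3

Derivation:
Check each row:
  row 0: 6 empty cells -> not full
  row 1: 4 empty cells -> not full
  row 2: 0 empty cells -> FULL (clear)
  row 3: 9 empty cells -> not full
  row 4: 0 empty cells -> FULL (clear)
  row 5: 6 empty cells -> not full
  row 6: 0 empty cells -> FULL (clear)
  row 7: 7 empty cells -> not full
  row 8: 5 empty cells -> not full
Total rows cleared: 3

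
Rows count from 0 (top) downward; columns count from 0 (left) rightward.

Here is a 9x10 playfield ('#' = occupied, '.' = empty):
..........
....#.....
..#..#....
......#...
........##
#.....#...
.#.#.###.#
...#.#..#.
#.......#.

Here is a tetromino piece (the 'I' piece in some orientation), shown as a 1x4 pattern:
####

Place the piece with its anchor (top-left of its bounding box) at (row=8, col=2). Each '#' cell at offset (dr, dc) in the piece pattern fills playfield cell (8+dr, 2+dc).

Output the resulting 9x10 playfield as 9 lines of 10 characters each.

Answer: ..........
....#.....
..#..#....
......#...
........##
#.....#...
.#.#.###.#
...#.#..#.
#.####..#.

Derivation:
Fill (8+0,2+0) = (8,2)
Fill (8+0,2+1) = (8,3)
Fill (8+0,2+2) = (8,4)
Fill (8+0,2+3) = (8,5)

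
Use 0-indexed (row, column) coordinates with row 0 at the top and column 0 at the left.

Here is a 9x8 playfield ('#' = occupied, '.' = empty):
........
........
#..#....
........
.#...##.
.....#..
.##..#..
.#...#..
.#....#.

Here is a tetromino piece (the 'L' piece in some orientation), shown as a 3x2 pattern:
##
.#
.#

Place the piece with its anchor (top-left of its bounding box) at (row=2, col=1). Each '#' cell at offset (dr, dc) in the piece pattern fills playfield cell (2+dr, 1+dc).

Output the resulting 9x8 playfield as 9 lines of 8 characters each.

Answer: ........
........
####....
..#.....
.##..##.
.....#..
.##..#..
.#...#..
.#....#.

Derivation:
Fill (2+0,1+0) = (2,1)
Fill (2+0,1+1) = (2,2)
Fill (2+1,1+1) = (3,2)
Fill (2+2,1+1) = (4,2)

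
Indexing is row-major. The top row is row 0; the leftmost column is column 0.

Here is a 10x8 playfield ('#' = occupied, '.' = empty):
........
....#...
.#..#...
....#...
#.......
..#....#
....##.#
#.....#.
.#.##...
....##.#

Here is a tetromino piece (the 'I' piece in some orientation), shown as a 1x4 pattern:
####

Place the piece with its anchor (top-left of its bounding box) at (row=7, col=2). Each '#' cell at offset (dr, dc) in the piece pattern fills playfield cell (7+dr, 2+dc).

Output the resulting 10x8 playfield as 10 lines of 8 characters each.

Answer: ........
....#...
.#..#...
....#...
#.......
..#....#
....##.#
#.#####.
.#.##...
....##.#

Derivation:
Fill (7+0,2+0) = (7,2)
Fill (7+0,2+1) = (7,3)
Fill (7+0,2+2) = (7,4)
Fill (7+0,2+3) = (7,5)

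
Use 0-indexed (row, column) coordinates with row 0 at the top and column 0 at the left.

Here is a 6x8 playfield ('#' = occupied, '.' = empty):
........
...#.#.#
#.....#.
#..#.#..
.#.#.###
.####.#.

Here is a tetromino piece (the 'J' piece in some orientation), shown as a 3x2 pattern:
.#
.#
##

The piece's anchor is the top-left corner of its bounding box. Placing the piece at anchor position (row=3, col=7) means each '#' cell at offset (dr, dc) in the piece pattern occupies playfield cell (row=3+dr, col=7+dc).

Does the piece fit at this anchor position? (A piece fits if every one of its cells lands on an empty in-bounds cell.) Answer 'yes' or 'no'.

Check each piece cell at anchor (3, 7):
  offset (0,1) -> (3,8): out of bounds -> FAIL
  offset (1,1) -> (4,8): out of bounds -> FAIL
  offset (2,0) -> (5,7): empty -> OK
  offset (2,1) -> (5,8): out of bounds -> FAIL
All cells valid: no

Answer: no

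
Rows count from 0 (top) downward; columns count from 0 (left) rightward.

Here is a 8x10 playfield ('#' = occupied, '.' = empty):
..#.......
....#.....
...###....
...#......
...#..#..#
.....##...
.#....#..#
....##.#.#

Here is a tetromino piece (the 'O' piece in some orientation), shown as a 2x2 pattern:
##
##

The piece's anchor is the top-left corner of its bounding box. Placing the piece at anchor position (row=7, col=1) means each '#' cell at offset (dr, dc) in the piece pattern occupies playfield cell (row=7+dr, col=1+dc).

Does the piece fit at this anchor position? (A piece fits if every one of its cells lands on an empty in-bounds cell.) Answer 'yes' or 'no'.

Answer: no

Derivation:
Check each piece cell at anchor (7, 1):
  offset (0,0) -> (7,1): empty -> OK
  offset (0,1) -> (7,2): empty -> OK
  offset (1,0) -> (8,1): out of bounds -> FAIL
  offset (1,1) -> (8,2): out of bounds -> FAIL
All cells valid: no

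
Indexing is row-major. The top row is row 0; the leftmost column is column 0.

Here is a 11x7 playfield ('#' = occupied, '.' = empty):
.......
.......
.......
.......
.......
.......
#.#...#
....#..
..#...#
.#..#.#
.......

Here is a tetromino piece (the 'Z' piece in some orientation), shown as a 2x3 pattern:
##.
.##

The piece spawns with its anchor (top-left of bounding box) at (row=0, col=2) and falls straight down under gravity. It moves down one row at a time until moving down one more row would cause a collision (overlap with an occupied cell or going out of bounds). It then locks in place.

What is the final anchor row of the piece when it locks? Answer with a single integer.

Answer: 5

Derivation:
Spawn at (row=0, col=2). Try each row:
  row 0: fits
  row 1: fits
  row 2: fits
  row 3: fits
  row 4: fits
  row 5: fits
  row 6: blocked -> lock at row 5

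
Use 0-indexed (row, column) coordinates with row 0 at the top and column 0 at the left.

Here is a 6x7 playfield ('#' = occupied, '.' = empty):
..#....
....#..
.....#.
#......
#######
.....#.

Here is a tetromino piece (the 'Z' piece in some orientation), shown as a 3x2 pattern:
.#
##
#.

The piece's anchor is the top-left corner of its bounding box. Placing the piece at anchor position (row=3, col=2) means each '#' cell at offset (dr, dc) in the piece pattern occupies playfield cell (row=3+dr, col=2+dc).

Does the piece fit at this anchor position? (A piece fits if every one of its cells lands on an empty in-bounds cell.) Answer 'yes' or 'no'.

Answer: no

Derivation:
Check each piece cell at anchor (3, 2):
  offset (0,1) -> (3,3): empty -> OK
  offset (1,0) -> (4,2): occupied ('#') -> FAIL
  offset (1,1) -> (4,3): occupied ('#') -> FAIL
  offset (2,0) -> (5,2): empty -> OK
All cells valid: no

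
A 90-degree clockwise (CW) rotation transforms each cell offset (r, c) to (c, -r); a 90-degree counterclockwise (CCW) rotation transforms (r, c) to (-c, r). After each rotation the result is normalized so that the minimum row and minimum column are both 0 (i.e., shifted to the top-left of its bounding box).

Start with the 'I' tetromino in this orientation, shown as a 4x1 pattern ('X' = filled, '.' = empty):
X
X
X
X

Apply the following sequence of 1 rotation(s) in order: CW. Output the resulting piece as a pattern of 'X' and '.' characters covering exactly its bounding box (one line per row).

Start:
X
X
X
X
After rotation 1 (CW):
XXXX

Answer: XXXX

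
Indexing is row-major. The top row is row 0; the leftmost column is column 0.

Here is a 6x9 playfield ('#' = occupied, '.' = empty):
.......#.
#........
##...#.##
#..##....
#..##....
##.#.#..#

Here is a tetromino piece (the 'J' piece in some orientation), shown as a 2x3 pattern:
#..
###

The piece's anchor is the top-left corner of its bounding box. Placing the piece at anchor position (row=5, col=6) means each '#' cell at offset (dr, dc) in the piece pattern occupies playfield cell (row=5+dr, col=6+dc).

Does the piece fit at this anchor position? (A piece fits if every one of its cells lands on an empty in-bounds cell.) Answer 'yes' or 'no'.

Check each piece cell at anchor (5, 6):
  offset (0,0) -> (5,6): empty -> OK
  offset (1,0) -> (6,6): out of bounds -> FAIL
  offset (1,1) -> (6,7): out of bounds -> FAIL
  offset (1,2) -> (6,8): out of bounds -> FAIL
All cells valid: no

Answer: no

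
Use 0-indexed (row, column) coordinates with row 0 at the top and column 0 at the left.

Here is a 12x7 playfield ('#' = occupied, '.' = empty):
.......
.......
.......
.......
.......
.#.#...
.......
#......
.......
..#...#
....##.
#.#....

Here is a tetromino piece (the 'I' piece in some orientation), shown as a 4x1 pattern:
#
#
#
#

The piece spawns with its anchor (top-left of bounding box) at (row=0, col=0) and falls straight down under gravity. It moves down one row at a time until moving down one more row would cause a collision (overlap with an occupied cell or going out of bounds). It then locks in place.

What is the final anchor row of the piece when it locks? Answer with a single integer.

Answer: 3

Derivation:
Spawn at (row=0, col=0). Try each row:
  row 0: fits
  row 1: fits
  row 2: fits
  row 3: fits
  row 4: blocked -> lock at row 3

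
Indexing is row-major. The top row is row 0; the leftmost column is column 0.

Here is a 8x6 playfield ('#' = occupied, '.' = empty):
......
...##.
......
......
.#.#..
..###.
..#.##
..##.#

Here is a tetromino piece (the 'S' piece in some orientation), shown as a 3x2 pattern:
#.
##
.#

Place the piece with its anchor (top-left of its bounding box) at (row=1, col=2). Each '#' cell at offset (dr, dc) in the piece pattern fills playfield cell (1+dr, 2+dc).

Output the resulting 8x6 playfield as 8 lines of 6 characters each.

Fill (1+0,2+0) = (1,2)
Fill (1+1,2+0) = (2,2)
Fill (1+1,2+1) = (2,3)
Fill (1+2,2+1) = (3,3)

Answer: ......
..###.
..##..
...#..
.#.#..
..###.
..#.##
..##.#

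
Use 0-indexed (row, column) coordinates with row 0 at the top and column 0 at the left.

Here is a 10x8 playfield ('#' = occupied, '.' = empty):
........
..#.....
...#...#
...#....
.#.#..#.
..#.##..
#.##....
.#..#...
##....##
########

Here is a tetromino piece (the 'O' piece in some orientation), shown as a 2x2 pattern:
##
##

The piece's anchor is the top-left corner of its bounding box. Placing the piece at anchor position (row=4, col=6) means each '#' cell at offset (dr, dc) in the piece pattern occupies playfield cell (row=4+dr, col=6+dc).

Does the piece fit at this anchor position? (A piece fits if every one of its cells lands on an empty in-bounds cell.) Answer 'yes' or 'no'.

Check each piece cell at anchor (4, 6):
  offset (0,0) -> (4,6): occupied ('#') -> FAIL
  offset (0,1) -> (4,7): empty -> OK
  offset (1,0) -> (5,6): empty -> OK
  offset (1,1) -> (5,7): empty -> OK
All cells valid: no

Answer: no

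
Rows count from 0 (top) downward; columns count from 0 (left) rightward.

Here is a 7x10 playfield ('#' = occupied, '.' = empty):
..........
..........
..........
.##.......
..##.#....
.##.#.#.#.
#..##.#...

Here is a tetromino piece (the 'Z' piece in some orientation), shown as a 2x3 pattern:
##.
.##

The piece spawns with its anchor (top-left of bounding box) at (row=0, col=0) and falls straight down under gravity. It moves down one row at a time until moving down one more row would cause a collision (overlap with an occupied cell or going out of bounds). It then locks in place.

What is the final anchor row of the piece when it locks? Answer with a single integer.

Answer: 1

Derivation:
Spawn at (row=0, col=0). Try each row:
  row 0: fits
  row 1: fits
  row 2: blocked -> lock at row 1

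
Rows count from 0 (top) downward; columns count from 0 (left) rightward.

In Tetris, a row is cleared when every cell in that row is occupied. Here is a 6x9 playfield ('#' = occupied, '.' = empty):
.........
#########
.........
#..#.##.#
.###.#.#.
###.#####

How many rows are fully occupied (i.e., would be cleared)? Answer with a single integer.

Check each row:
  row 0: 9 empty cells -> not full
  row 1: 0 empty cells -> FULL (clear)
  row 2: 9 empty cells -> not full
  row 3: 4 empty cells -> not full
  row 4: 4 empty cells -> not full
  row 5: 1 empty cell -> not full
Total rows cleared: 1

Answer: 1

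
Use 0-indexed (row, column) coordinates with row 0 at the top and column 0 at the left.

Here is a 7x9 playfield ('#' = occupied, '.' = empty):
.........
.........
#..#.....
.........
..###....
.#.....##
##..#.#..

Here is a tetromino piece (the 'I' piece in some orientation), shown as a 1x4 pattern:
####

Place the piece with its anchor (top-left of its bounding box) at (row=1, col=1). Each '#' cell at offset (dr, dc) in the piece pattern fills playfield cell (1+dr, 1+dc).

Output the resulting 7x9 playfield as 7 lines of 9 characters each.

Fill (1+0,1+0) = (1,1)
Fill (1+0,1+1) = (1,2)
Fill (1+0,1+2) = (1,3)
Fill (1+0,1+3) = (1,4)

Answer: .........
.####....
#..#.....
.........
..###....
.#.....##
##..#.#..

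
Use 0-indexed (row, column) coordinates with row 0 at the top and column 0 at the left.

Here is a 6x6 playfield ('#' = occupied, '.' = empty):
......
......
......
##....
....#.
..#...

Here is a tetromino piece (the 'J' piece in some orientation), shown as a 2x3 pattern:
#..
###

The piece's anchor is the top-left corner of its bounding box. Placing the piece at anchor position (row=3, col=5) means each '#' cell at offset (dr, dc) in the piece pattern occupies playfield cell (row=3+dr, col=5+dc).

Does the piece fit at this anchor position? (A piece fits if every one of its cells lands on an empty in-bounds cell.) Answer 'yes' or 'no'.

Check each piece cell at anchor (3, 5):
  offset (0,0) -> (3,5): empty -> OK
  offset (1,0) -> (4,5): empty -> OK
  offset (1,1) -> (4,6): out of bounds -> FAIL
  offset (1,2) -> (4,7): out of bounds -> FAIL
All cells valid: no

Answer: no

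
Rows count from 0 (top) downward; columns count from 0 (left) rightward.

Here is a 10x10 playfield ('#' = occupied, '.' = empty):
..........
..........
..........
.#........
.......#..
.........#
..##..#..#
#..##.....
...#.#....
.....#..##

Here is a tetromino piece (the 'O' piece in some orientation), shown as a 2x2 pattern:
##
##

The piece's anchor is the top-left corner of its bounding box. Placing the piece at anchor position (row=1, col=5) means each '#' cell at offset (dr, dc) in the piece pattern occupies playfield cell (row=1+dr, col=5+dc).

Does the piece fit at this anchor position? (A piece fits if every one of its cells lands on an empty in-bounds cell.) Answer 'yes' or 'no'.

Answer: yes

Derivation:
Check each piece cell at anchor (1, 5):
  offset (0,0) -> (1,5): empty -> OK
  offset (0,1) -> (1,6): empty -> OK
  offset (1,0) -> (2,5): empty -> OK
  offset (1,1) -> (2,6): empty -> OK
All cells valid: yes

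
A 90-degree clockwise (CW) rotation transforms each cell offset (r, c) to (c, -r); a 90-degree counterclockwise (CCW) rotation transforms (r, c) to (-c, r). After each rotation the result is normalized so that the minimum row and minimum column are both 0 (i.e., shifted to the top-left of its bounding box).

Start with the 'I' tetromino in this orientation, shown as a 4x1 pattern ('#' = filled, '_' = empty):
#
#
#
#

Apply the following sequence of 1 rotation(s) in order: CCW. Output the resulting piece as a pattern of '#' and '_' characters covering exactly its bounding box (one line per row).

Answer: ####

Derivation:
Start:
#
#
#
#
After rotation 1 (CCW):
####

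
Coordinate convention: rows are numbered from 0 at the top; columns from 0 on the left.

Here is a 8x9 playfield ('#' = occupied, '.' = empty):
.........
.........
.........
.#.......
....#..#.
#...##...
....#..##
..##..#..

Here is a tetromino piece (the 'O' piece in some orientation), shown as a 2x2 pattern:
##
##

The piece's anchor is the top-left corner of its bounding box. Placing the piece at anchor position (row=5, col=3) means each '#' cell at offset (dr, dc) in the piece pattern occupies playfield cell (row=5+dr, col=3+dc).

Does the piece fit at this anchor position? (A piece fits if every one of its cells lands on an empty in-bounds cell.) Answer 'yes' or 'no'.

Check each piece cell at anchor (5, 3):
  offset (0,0) -> (5,3): empty -> OK
  offset (0,1) -> (5,4): occupied ('#') -> FAIL
  offset (1,0) -> (6,3): empty -> OK
  offset (1,1) -> (6,4): occupied ('#') -> FAIL
All cells valid: no

Answer: no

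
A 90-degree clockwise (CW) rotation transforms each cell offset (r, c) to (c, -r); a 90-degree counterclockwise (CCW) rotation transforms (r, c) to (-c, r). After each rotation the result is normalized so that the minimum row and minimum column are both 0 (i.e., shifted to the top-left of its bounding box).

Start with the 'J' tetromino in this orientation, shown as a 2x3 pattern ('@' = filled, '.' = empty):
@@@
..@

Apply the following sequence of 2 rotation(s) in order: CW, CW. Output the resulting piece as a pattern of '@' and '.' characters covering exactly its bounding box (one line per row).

Start:
@@@
..@
After rotation 1 (CW):
.@
.@
@@
After rotation 2 (CW):
@..
@@@

Answer: @..
@@@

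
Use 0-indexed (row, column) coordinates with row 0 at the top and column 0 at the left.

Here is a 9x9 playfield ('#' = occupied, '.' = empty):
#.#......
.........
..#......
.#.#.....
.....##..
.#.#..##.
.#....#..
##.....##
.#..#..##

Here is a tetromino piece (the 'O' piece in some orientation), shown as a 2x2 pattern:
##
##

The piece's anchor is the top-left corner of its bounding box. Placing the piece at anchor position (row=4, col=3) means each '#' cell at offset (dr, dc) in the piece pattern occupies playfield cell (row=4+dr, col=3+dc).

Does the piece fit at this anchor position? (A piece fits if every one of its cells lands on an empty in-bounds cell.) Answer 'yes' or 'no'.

Answer: no

Derivation:
Check each piece cell at anchor (4, 3):
  offset (0,0) -> (4,3): empty -> OK
  offset (0,1) -> (4,4): empty -> OK
  offset (1,0) -> (5,3): occupied ('#') -> FAIL
  offset (1,1) -> (5,4): empty -> OK
All cells valid: no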